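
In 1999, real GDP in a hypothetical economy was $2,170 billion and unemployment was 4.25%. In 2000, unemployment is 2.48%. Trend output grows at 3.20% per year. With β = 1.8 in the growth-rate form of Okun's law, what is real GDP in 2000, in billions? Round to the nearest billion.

Δu = 2.48 - 4.25 = -1.77 points.
Okun's law (growth form): g_Y = g_Y* - β × Δu = 3.20 - 1.8 × (-1.77) = 3.2 + 3.186 = 6.386%.
Real GDP in the next year = 2170 × (1 + 6.386/100) = 2170 × 1.06386 ≈ 2309 billion.

$2,309 billion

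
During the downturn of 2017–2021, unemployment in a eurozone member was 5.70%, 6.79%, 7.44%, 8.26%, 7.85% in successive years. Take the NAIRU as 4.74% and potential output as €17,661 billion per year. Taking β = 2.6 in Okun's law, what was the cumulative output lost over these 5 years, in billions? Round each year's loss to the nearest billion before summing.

Year 2017: gap = -2.6 × (5.7 - 4.74) = -2.496%, loss ≈ 17661 × 2.496/100 ≈ 441.
Year 2018: gap = -2.6 × (6.79 - 4.74) = -5.33%, loss ≈ 17661 × 5.33/100 ≈ 941.
Year 2019: gap = -2.6 × (7.44 - 4.74) = -7.02%, loss ≈ 17661 × 7.02/100 ≈ 1240.
Year 2020: gap = -2.6 × (8.26 - 4.74) = -9.152%, loss ≈ 17661 × 9.152/100 ≈ 1616.
Year 2021: gap = -2.6 × (7.85 - 4.74) = -8.086%, loss ≈ 17661 × 8.086/100 ≈ 1428.
Total lost output = 441 + 941 + 1240 + 1616 + 1428 = 5666 billion.

€5,666 billion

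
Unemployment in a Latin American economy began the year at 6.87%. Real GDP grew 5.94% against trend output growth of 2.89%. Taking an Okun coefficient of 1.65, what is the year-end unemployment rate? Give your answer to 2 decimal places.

Growth-rate Okun's law: g_Y = g_Y* - β × Δu, so Δu = (g_Y* - g_Y)/β.
Δu = (2.89 - 5.94)/1.65 = -3.05/1.65 = -1.85 percentage points.
Year-end unemployment = 6.87 - 1.85 = 5.02%.

5.02%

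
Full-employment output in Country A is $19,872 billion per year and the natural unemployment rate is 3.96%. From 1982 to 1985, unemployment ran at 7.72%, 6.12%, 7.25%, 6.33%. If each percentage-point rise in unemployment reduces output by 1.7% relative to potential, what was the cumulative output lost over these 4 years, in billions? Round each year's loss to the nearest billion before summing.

$3,912 billion

Year 1982: gap = -1.7 × (7.72 - 3.96) = -6.392%, loss ≈ 19872 × 6.392/100 ≈ 1270.
Year 1983: gap = -1.7 × (6.12 - 3.96) = -3.672%, loss ≈ 19872 × 3.672/100 ≈ 730.
Year 1984: gap = -1.7 × (7.25 - 3.96) = -5.593%, loss ≈ 19872 × 5.593/100 ≈ 1111.
Year 1985: gap = -1.7 × (6.33 - 3.96) = -4.029%, loss ≈ 19872 × 4.029/100 ≈ 801.
Total lost output = 1270 + 730 + 1111 + 801 = 3912 billion.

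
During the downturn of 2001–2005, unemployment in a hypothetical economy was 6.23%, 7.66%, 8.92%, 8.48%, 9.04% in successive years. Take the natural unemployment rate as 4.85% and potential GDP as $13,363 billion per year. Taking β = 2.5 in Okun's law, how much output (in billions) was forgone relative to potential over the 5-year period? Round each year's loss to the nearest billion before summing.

$5,373 billion

Year 2001: gap = -2.5 × (6.23 - 4.85) = -3.45%, loss ≈ 13363 × 3.45/100 ≈ 461.
Year 2002: gap = -2.5 × (7.66 - 4.85) = -7.025%, loss ≈ 13363 × 7.025/100 ≈ 939.
Year 2003: gap = -2.5 × (8.92 - 4.85) = -10.175%, loss ≈ 13363 × 10.175/100 ≈ 1360.
Year 2004: gap = -2.5 × (8.48 - 4.85) = -9.075%, loss ≈ 13363 × 9.075/100 ≈ 1213.
Year 2005: gap = -2.5 × (9.04 - 4.85) = -10.475%, loss ≈ 13363 × 10.475/100 ≈ 1400.
Total lost output = 461 + 939 + 1360 + 1213 + 1400 = 5373 billion.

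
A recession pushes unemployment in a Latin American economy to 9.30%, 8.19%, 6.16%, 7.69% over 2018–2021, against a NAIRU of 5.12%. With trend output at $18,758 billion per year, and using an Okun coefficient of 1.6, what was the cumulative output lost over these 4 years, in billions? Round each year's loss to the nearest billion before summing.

Year 2018: gap = -1.6 × (9.3 - 5.12) = -6.688%, loss ≈ 18758 × 6.688/100 ≈ 1255.
Year 2019: gap = -1.6 × (8.19 - 5.12) = -4.912%, loss ≈ 18758 × 4.912/100 ≈ 921.
Year 2020: gap = -1.6 × (6.16 - 5.12) = -1.664%, loss ≈ 18758 × 1.664/100 ≈ 312.
Year 2021: gap = -1.6 × (7.69 - 5.12) = -4.112%, loss ≈ 18758 × 4.112/100 ≈ 771.
Total lost output = 1255 + 921 + 312 + 771 = 3259 billion.

$3,259 billion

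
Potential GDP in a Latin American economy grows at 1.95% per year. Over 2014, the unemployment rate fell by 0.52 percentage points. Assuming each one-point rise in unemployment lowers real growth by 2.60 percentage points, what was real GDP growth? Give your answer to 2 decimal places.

Growth-rate Okun's law: g_Y = g_Y* - β × Δu.
g_Y = 1.95 - 2.60 × (-0.52) = 1.95 + 1.352 = 3.302%, i.e. 3.30% to 2 d.p.

3.30%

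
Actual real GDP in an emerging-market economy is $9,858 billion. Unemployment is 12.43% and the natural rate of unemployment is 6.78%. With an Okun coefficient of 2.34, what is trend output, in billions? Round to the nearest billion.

$11,360 billion

Unemployment gap = 12.43 - 6.78 = 5.65 points, so output gap = -2.34 × 5.65 = -13.221%.
Since Y = Y* × (1 + gap/100), Y* = 9858/0.86779 ≈ 11360 billion.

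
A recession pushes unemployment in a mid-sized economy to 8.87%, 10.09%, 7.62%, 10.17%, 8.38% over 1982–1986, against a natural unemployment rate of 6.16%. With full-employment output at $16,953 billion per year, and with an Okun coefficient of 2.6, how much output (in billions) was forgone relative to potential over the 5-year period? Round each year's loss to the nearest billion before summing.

$6,318 billion

Year 1982: gap = -2.6 × (8.87 - 6.16) = -7.046%, loss ≈ 16953 × 7.046/100 ≈ 1195.
Year 1983: gap = -2.6 × (10.09 - 6.16) = -10.218%, loss ≈ 16953 × 10.218/100 ≈ 1732.
Year 1984: gap = -2.6 × (7.62 - 6.16) = -3.796%, loss ≈ 16953 × 3.796/100 ≈ 644.
Year 1985: gap = -2.6 × (10.17 - 6.16) = -10.426%, loss ≈ 16953 × 10.426/100 ≈ 1768.
Year 1986: gap = -2.6 × (8.38 - 6.16) = -5.772%, loss ≈ 16953 × 5.772/100 ≈ 979.
Total lost output = 1195 + 1732 + 644 + 1768 + 979 = 6318 billion.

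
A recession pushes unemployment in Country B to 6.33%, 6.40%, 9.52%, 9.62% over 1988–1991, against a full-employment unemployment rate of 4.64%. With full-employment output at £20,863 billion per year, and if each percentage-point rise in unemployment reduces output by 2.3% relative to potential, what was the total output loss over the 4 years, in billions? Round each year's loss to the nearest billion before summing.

£6,388 billion

Year 1988: gap = -2.3 × (6.33 - 4.64) = -3.887%, loss ≈ 20863 × 3.887/100 ≈ 811.
Year 1989: gap = -2.3 × (6.4 - 4.64) = -4.048%, loss ≈ 20863 × 4.048/100 ≈ 845.
Year 1990: gap = -2.3 × (9.52 - 4.64) = -11.224%, loss ≈ 20863 × 11.224/100 ≈ 2342.
Year 1991: gap = -2.3 × (9.62 - 4.64) = -11.454%, loss ≈ 20863 × 11.454/100 ≈ 2390.
Total lost output = 811 + 845 + 2342 + 2390 = 6388 billion.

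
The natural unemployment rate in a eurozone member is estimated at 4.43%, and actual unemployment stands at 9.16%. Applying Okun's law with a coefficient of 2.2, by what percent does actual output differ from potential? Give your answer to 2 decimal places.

The unemployment gap is 9.16 - 4.43 = 4.73 percentage points.
Okun's law gives an output gap of -2.2 × 4.73 = -10.406%, i.e. 10.41% below potential.

-10.41%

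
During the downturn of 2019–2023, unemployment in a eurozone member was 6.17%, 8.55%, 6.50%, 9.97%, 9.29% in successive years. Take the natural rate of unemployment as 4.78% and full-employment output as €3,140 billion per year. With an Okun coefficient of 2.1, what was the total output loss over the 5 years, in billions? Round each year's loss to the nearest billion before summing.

€1,093 billion

Year 2019: gap = -2.1 × (6.17 - 4.78) = -2.919%, loss ≈ 3140 × 2.919/100 ≈ 92.
Year 2020: gap = -2.1 × (8.55 - 4.78) = -7.917%, loss ≈ 3140 × 7.917/100 ≈ 249.
Year 2021: gap = -2.1 × (6.5 - 4.78) = -3.612%, loss ≈ 3140 × 3.612/100 ≈ 113.
Year 2022: gap = -2.1 × (9.97 - 4.78) = -10.899%, loss ≈ 3140 × 10.899/100 ≈ 342.
Year 2023: gap = -2.1 × (9.29 - 4.78) = -9.471%, loss ≈ 3140 × 9.471/100 ≈ 297.
Total lost output = 92 + 249 + 113 + 342 + 297 = 1093 billion.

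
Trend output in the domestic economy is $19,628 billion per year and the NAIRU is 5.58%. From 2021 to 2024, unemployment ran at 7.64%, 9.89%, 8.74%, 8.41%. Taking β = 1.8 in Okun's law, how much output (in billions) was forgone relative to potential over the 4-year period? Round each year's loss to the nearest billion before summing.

$4,367 billion

Year 2021: gap = -1.8 × (7.64 - 5.58) = -3.708%, loss ≈ 19628 × 3.708/100 ≈ 728.
Year 2022: gap = -1.8 × (9.89 - 5.58) = -7.758%, loss ≈ 19628 × 7.758/100 ≈ 1523.
Year 2023: gap = -1.8 × (8.74 - 5.58) = -5.688%, loss ≈ 19628 × 5.688/100 ≈ 1116.
Year 2024: gap = -1.8 × (8.41 - 5.58) = -5.094%, loss ≈ 19628 × 5.094/100 ≈ 1000.
Total lost output = 728 + 1523 + 1116 + 1000 = 4367 billion.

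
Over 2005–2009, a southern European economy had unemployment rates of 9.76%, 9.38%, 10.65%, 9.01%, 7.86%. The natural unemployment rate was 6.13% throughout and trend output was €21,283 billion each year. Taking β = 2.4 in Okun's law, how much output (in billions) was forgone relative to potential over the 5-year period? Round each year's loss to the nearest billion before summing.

Year 2005: gap = -2.4 × (9.76 - 6.13) = -8.712%, loss ≈ 21283 × 8.712/100 ≈ 1854.
Year 2006: gap = -2.4 × (9.38 - 6.13) = -7.8%, loss ≈ 21283 × 7.8/100 ≈ 1660.
Year 2007: gap = -2.4 × (10.65 - 6.13) = -10.848%, loss ≈ 21283 × 10.848/100 ≈ 2309.
Year 2008: gap = -2.4 × (9.01 - 6.13) = -6.912%, loss ≈ 21283 × 6.912/100 ≈ 1471.
Year 2009: gap = -2.4 × (7.86 - 6.13) = -4.152%, loss ≈ 21283 × 4.152/100 ≈ 884.
Total lost output = 1854 + 1660 + 2309 + 1471 + 884 = 8178 billion.

€8,178 billion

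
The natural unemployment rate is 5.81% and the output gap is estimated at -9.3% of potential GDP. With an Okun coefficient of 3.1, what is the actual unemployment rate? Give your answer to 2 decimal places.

From Okun's law, u - u* = -(output gap)/β = -(-9.3)/3.1 = 3 points.
So u = 5.81 + 3 = 8.81%.

8.81%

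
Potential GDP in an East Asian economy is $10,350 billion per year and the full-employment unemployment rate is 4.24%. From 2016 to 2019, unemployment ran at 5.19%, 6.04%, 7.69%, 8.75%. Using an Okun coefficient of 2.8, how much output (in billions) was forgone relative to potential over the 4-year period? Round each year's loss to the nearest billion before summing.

$3,104 billion

Year 2016: gap = -2.8 × (5.19 - 4.24) = -2.66%, loss ≈ 10350 × 2.66/100 ≈ 275.
Year 2017: gap = -2.8 × (6.04 - 4.24) = -5.04%, loss ≈ 10350 × 5.04/100 ≈ 522.
Year 2018: gap = -2.8 × (7.69 - 4.24) = -9.66%, loss ≈ 10350 × 9.66/100 ≈ 1000.
Year 2019: gap = -2.8 × (8.75 - 4.24) = -12.628%, loss ≈ 10350 × 12.628/100 ≈ 1307.
Total lost output = 275 + 522 + 1000 + 1307 = 3104 billion.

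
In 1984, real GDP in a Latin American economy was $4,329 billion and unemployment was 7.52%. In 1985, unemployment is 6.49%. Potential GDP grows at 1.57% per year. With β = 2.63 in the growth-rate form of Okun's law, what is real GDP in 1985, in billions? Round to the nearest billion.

Δu = 6.49 - 7.52 = -1.03 points.
Okun's law (growth form): g_Y = g_Y* - β × Δu = 1.57 - 2.63 × (-1.03) = 1.57 + 2.7089 = 4.2789%.
Real GDP in the next year = 4329 × (1 + 4.2789/100) = 4329 × 1.042789 ≈ 4514 billion.

$4,514 billion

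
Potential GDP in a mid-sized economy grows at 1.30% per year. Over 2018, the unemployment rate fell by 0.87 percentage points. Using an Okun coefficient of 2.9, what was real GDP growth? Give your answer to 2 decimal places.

Growth-rate Okun's law: g_Y = g_Y* - β × Δu.
g_Y = 1.30 - 2.9 × (-0.87) = 1.3 + 2.523 = 3.823%, i.e. 3.82% to 2 d.p.

3.82%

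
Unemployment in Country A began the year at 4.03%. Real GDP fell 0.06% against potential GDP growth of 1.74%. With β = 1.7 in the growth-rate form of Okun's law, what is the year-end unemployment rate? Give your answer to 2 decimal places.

Growth-rate Okun's law: g_Y = g_Y* - β × Δu, so Δu = (g_Y* - g_Y)/β.
Δu = (1.74 + 0.06)/1.7 = 1.8/1.7 = 1.06 percentage points.
Year-end unemployment = 4.03 + 1.06 = 5.09%.

5.09%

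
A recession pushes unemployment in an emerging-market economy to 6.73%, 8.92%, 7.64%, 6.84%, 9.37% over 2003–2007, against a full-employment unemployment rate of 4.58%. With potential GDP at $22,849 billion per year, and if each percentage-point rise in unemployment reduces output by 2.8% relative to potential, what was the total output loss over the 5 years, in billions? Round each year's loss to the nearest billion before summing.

Year 2003: gap = -2.8 × (6.73 - 4.58) = -6.02%, loss ≈ 22849 × 6.02/100 ≈ 1376.
Year 2004: gap = -2.8 × (8.92 - 4.58) = -12.152%, loss ≈ 22849 × 12.152/100 ≈ 2777.
Year 2005: gap = -2.8 × (7.64 - 4.58) = -8.568%, loss ≈ 22849 × 8.568/100 ≈ 1958.
Year 2006: gap = -2.8 × (6.84 - 4.58) = -6.328%, loss ≈ 22849 × 6.328/100 ≈ 1446.
Year 2007: gap = -2.8 × (9.37 - 4.58) = -13.412%, loss ≈ 22849 × 13.412/100 ≈ 3065.
Total lost output = 1376 + 2777 + 1958 + 1446 + 3065 = 10622 billion.

$10,622 billion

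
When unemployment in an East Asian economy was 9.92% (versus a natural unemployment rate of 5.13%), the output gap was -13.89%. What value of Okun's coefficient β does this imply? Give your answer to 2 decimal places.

Okun's law: output gap = -β × (u - u*).
-13.89 = -β × (9.92 - 5.13) = -β × 4.79, so β = 13.89/4.79 = 2.90.

β ≈ 2.90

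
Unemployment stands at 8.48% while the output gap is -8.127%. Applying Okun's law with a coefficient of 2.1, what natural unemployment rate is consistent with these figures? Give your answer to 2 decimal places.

4.61%

From Okun's law, u - u* = -(output gap)/β = -(-8.127)/2.1 = 3.87 points.
So u* = 8.48 - 3.87 = 4.61%.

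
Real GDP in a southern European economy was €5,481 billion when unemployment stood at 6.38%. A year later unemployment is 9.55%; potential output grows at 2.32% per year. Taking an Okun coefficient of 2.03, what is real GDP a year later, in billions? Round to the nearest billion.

Δu = 9.55 - 6.38 = 3.17 points.
Okun's law (growth form): g_Y = g_Y* - β × Δu = 2.32 - 2.03 × (3.17) = 2.32 - 6.4351 = -4.1151%.
Real GDP in the next year = 5481 × (1 - 4.1151/100) = 5481 × 0.958849 ≈ 5255 billion.

€5,255 billion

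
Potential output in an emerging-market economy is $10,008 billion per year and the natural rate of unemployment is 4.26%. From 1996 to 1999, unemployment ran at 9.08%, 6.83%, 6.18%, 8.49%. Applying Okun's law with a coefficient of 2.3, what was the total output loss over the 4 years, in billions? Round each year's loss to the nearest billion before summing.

$3,117 billion

Year 1996: gap = -2.3 × (9.08 - 4.26) = -11.086%, loss ≈ 10008 × 11.086/100 ≈ 1109.
Year 1997: gap = -2.3 × (6.83 - 4.26) = -5.911%, loss ≈ 10008 × 5.911/100 ≈ 592.
Year 1998: gap = -2.3 × (6.18 - 4.26) = -4.416%, loss ≈ 10008 × 4.416/100 ≈ 442.
Year 1999: gap = -2.3 × (8.49 - 4.26) = -9.729%, loss ≈ 10008 × 9.729/100 ≈ 974.
Total lost output = 1109 + 592 + 442 + 974 = 3117 billion.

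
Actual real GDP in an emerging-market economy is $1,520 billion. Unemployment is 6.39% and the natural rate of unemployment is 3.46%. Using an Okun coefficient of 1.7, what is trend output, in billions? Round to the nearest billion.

Unemployment gap = 6.39 - 3.46 = 2.93 points, so output gap = -1.7 × 2.93 = -4.981%.
Since Y = Y* × (1 + gap/100), Y* = 1520/0.95019 ≈ 1600 billion.

$1,600 billion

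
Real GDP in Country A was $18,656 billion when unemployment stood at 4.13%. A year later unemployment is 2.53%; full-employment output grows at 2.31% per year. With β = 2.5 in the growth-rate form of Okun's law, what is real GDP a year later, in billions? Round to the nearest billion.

Δu = 2.53 - 4.13 = -1.6 points.
Okun's law (growth form): g_Y = g_Y* - β × Δu = 2.31 - 2.5 × (-1.60) = 2.31 + 4 = 6.31%.
Real GDP in the next year = 18656 × (1 + 6.31/100) = 18656 × 1.0631 ≈ 19833 billion.

$19,833 billion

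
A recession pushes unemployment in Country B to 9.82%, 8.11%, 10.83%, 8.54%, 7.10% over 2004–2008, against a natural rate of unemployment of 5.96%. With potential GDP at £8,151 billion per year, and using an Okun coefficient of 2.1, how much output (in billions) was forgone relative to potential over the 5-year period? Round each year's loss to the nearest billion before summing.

Year 2004: gap = -2.1 × (9.82 - 5.96) = -8.106%, loss ≈ 8151 × 8.106/100 ≈ 661.
Year 2005: gap = -2.1 × (8.11 - 5.96) = -4.515%, loss ≈ 8151 × 4.515/100 ≈ 368.
Year 2006: gap = -2.1 × (10.83 - 5.96) = -10.227%, loss ≈ 8151 × 10.227/100 ≈ 834.
Year 2007: gap = -2.1 × (8.54 - 5.96) = -5.418%, loss ≈ 8151 × 5.418/100 ≈ 442.
Year 2008: gap = -2.1 × (7.1 - 5.96) = -2.394%, loss ≈ 8151 × 2.394/100 ≈ 195.
Total lost output = 661 + 368 + 834 + 442 + 195 = 2500 billion.

£2,500 billion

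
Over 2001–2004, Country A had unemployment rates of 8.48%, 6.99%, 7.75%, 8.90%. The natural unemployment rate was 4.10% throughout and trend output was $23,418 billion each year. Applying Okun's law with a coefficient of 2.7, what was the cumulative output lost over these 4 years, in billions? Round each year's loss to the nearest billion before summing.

$9,939 billion

Year 2001: gap = -2.7 × (8.48 - 4.1) = -11.826%, loss ≈ 23418 × 11.826/100 ≈ 2769.
Year 2002: gap = -2.7 × (6.99 - 4.1) = -7.803%, loss ≈ 23418 × 7.803/100 ≈ 1827.
Year 2003: gap = -2.7 × (7.75 - 4.1) = -9.855%, loss ≈ 23418 × 9.855/100 ≈ 2308.
Year 2004: gap = -2.7 × (8.9 - 4.1) = -12.96%, loss ≈ 23418 × 12.96/100 ≈ 3035.
Total lost output = 2769 + 1827 + 2308 + 3035 = 9939 billion.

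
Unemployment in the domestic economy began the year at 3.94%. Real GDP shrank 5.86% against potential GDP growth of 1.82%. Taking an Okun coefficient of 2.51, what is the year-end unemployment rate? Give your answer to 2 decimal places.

Growth-rate Okun's law: g_Y = g_Y* - β × Δu, so Δu = (g_Y* - g_Y)/β.
Δu = (1.82 + 5.86)/2.51 = 7.68/2.51 = 3.06 percentage points.
Year-end unemployment = 3.94 + 3.06 = 7.00%.

7.00%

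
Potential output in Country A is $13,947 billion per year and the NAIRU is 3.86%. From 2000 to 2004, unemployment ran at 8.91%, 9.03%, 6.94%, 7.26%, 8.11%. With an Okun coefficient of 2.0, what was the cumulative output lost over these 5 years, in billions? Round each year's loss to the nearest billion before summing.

Year 2000: gap = -2.0 × (8.91 - 3.86) = -10.1%, loss ≈ 13947 × 10.1/100 ≈ 1409.
Year 2001: gap = -2.0 × (9.03 - 3.86) = -10.34%, loss ≈ 13947 × 10.34/100 ≈ 1442.
Year 2002: gap = -2.0 × (6.94 - 3.86) = -6.16%, loss ≈ 13947 × 6.16/100 ≈ 859.
Year 2003: gap = -2.0 × (7.26 - 3.86) = -6.8%, loss ≈ 13947 × 6.8/100 ≈ 948.
Year 2004: gap = -2.0 × (8.11 - 3.86) = -8.5%, loss ≈ 13947 × 8.5/100 ≈ 1185.
Total lost output = 1409 + 1442 + 859 + 948 + 1185 = 5843 billion.

$5,843 billion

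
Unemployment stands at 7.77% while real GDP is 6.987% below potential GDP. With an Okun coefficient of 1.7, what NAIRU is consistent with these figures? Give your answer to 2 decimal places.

From Okun's law, u - u* = -(output gap)/β = -(-6.987)/1.7 = 4.11 points.
So u* = 7.77 - 4.11 = 3.66%.

3.66%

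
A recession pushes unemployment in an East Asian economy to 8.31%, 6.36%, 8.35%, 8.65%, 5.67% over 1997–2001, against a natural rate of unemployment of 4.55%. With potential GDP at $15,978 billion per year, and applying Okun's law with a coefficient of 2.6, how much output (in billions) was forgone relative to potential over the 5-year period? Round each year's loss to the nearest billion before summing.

Year 1997: gap = -2.6 × (8.31 - 4.55) = -9.776%, loss ≈ 15978 × 9.776/100 ≈ 1562.
Year 1998: gap = -2.6 × (6.36 - 4.55) = -4.706%, loss ≈ 15978 × 4.706/100 ≈ 752.
Year 1999: gap = -2.6 × (8.35 - 4.55) = -9.88%, loss ≈ 15978 × 9.88/100 ≈ 1579.
Year 2000: gap = -2.6 × (8.65 - 4.55) = -10.66%, loss ≈ 15978 × 10.66/100 ≈ 1703.
Year 2001: gap = -2.6 × (5.67 - 4.55) = -2.912%, loss ≈ 15978 × 2.912/100 ≈ 465.
Total lost output = 1562 + 752 + 1579 + 1703 + 465 = 6061 billion.

$6,061 billion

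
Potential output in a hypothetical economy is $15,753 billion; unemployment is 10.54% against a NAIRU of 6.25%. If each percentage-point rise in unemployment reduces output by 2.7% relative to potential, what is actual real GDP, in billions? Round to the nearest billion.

$13,928 billion

Unemployment gap = 10.54 - 6.25 = 4.29 points, so the output gap is -2.7 × 4.29 = -11.583%.
Actual GDP = 15753 × (1 - 11.583/100) = 15753 × 0.88417 ≈ 13928 billion.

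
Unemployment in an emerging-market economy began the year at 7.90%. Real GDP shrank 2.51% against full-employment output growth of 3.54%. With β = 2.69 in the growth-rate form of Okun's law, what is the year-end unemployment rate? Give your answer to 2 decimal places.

10.15%

Growth-rate Okun's law: g_Y = g_Y* - β × Δu, so Δu = (g_Y* - g_Y)/β.
Δu = (3.54 + 2.51)/2.69 = 6.05/2.69 = 2.25 percentage points.
Year-end unemployment = 7.9 + 2.25 = 10.15%.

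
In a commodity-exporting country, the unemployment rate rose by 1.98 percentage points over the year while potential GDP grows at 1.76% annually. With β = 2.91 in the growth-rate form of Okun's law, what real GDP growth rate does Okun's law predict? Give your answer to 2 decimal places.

Growth-rate Okun's law: g_Y = g_Y* - β × Δu.
g_Y = 1.76 - 2.91 × (1.98) = 1.76 - 5.7618 = -4.0018%, i.e. -4.00% to 2 d.p.

-4.00%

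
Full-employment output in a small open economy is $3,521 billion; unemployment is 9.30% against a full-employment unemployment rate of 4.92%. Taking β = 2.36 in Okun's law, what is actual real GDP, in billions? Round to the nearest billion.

Unemployment gap = 9.3 - 4.92 = 4.38 points, so the output gap is -2.36 × 4.38 = -10.3368%.
Actual GDP = 3521 × (1 - 10.3368/100) = 3521 × 0.896632 ≈ 3157 billion.

$3,157 billion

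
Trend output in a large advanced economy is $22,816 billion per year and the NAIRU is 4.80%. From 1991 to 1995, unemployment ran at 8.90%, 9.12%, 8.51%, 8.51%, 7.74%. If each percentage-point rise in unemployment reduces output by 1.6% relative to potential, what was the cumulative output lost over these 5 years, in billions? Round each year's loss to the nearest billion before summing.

$6,855 billion

Year 1991: gap = -1.6 × (8.9 - 4.8) = -6.56%, loss ≈ 22816 × 6.56/100 ≈ 1497.
Year 1992: gap = -1.6 × (9.12 - 4.8) = -6.912%, loss ≈ 22816 × 6.912/100 ≈ 1577.
Year 1993: gap = -1.6 × (8.51 - 4.8) = -5.936%, loss ≈ 22816 × 5.936/100 ≈ 1354.
Year 1994: gap = -1.6 × (8.51 - 4.8) = -5.936%, loss ≈ 22816 × 5.936/100 ≈ 1354.
Year 1995: gap = -1.6 × (7.74 - 4.8) = -4.704%, loss ≈ 22816 × 4.704/100 ≈ 1073.
Total lost output = 1497 + 1577 + 1354 + 1354 + 1073 = 6855 billion.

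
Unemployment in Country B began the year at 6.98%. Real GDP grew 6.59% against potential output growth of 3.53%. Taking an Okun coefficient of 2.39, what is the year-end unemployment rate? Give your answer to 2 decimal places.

Growth-rate Okun's law: g_Y = g_Y* - β × Δu, so Δu = (g_Y* - g_Y)/β.
Δu = (3.53 - 6.59)/2.39 = -3.06/2.39 = -1.28 percentage points.
Year-end unemployment = 6.98 - 1.28 = 5.70%.

5.70%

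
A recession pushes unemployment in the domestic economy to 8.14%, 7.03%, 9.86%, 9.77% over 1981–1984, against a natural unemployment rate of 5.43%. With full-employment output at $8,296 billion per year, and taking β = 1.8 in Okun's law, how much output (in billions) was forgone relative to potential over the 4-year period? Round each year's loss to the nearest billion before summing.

$1,954 billion

Year 1981: gap = -1.8 × (8.14 - 5.43) = -4.878%, loss ≈ 8296 × 4.878/100 ≈ 405.
Year 1982: gap = -1.8 × (7.03 - 5.43) = -2.88%, loss ≈ 8296 × 2.88/100 ≈ 239.
Year 1983: gap = -1.8 × (9.86 - 5.43) = -7.974%, loss ≈ 8296 × 7.974/100 ≈ 662.
Year 1984: gap = -1.8 × (9.77 - 5.43) = -7.812%, loss ≈ 8296 × 7.812/100 ≈ 648.
Total lost output = 405 + 239 + 662 + 648 = 1954 billion.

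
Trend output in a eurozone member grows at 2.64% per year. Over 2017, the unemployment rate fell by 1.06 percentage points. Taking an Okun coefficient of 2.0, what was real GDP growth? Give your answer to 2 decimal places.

Growth-rate Okun's law: g_Y = g_Y* - β × Δu.
g_Y = 2.64 - 2.0 × (-1.06) = 2.64 + 2.12 = 4.76%, i.e. 4.76% to 2 d.p.

4.76%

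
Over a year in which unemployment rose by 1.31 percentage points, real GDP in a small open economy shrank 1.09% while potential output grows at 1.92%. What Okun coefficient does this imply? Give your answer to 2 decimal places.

β ≈ 2.30

Growth form: g_Y = g_Y* - β × Δu, so β = (g_Y* - g_Y)/Δu.
β = (1.92 + 1.09)/1.31 = 3.01/1.31 = 2.30.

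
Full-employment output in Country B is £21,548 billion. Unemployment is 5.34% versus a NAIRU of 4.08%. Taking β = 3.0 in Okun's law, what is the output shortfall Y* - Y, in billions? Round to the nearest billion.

£815 billion

Output gap = -3.0 × (5.34 - 4.08) = -3 × 1.26 = -3.78%.
Actual GDP ≈ 21548 × 0.9622 ≈ 20733 billion, so the shortfall is 21548 - 20733 = 815 billion.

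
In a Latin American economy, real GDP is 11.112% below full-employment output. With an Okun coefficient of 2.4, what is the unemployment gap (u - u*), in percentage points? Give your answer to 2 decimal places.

4.63 percentage points

Okun's law: output gap = -β × (u - u*), so u - u* = -(output gap)/β.
u - u* = -(-11.112)/2.4 = 4.63 percentage points.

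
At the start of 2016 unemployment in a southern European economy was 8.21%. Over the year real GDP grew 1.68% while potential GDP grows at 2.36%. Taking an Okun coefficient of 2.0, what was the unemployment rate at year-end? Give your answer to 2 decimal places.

8.55%

Growth-rate Okun's law: g_Y = g_Y* - β × Δu, so Δu = (g_Y* - g_Y)/β.
Δu = (2.36 - 1.68)/2.0 = 0.68/2.0 = 0.34 percentage points.
Year-end unemployment = 8.21 + 0.34 = 8.55%.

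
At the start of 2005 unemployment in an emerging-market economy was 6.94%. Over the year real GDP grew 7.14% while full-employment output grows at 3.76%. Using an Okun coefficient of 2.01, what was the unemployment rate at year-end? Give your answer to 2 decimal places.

5.26%

Growth-rate Okun's law: g_Y = g_Y* - β × Δu, so Δu = (g_Y* - g_Y)/β.
Δu = (3.76 - 7.14)/2.01 = -3.38/2.01 = -1.68 percentage points.
Year-end unemployment = 6.94 - 1.68 = 5.26%.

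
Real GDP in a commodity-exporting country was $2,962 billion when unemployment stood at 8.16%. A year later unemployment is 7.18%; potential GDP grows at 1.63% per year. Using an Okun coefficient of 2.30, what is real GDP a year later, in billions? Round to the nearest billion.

$3,077 billion

Δu = 7.18 - 8.16 = -0.98 points.
Okun's law (growth form): g_Y = g_Y* - β × Δu = 1.63 - 2.30 × (-0.98) = 1.63 + 2.254 = 3.884%.
Real GDP in the next year = 2962 × (1 + 3.884/100) = 2962 × 1.03884 ≈ 3077 billion.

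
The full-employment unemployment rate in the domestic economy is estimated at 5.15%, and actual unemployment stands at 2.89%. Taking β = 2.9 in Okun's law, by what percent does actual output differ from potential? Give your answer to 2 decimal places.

The unemployment gap is 2.89 - 5.15 = -2.26 percentage points.
Okun's law gives an output gap of -2.9 × (-2.26) = 6.554%, i.e. 6.55% above potential.

6.55%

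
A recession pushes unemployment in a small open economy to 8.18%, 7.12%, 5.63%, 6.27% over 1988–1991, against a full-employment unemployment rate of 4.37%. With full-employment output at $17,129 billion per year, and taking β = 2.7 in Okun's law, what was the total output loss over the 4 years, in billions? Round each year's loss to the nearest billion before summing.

$4,496 billion

Year 1988: gap = -2.7 × (8.18 - 4.37) = -10.287%, loss ≈ 17129 × 10.287/100 ≈ 1762.
Year 1989: gap = -2.7 × (7.12 - 4.37) = -7.425%, loss ≈ 17129 × 7.425/100 ≈ 1272.
Year 1990: gap = -2.7 × (5.63 - 4.37) = -3.402%, loss ≈ 17129 × 3.402/100 ≈ 583.
Year 1991: gap = -2.7 × (6.27 - 4.37) = -5.13%, loss ≈ 17129 × 5.13/100 ≈ 879.
Total lost output = 1762 + 1272 + 583 + 879 = 4496 billion.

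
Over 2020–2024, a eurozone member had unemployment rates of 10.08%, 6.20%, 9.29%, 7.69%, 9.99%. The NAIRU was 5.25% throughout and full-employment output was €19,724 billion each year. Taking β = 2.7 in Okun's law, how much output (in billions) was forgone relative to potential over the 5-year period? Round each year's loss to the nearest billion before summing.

€9,052 billion

Year 2020: gap = -2.7 × (10.08 - 5.25) = -13.041%, loss ≈ 19724 × 13.041/100 ≈ 2572.
Year 2021: gap = -2.7 × (6.2 - 5.25) = -2.565%, loss ≈ 19724 × 2.565/100 ≈ 506.
Year 2022: gap = -2.7 × (9.29 - 5.25) = -10.908%, loss ≈ 19724 × 10.908/100 ≈ 2151.
Year 2023: gap = -2.7 × (7.69 - 5.25) = -6.588%, loss ≈ 19724 × 6.588/100 ≈ 1299.
Year 2024: gap = -2.7 × (9.99 - 5.25) = -12.798%, loss ≈ 19724 × 12.798/100 ≈ 2524.
Total lost output = 2572 + 506 + 2151 + 1299 + 2524 = 9052 billion.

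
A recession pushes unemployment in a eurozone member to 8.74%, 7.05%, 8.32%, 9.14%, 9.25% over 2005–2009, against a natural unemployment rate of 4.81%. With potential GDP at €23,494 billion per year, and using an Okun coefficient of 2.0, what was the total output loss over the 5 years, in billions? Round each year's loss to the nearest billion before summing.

€8,670 billion

Year 2005: gap = -2.0 × (8.74 - 4.81) = -7.86%, loss ≈ 23494 × 7.86/100 ≈ 1847.
Year 2006: gap = -2.0 × (7.05 - 4.81) = -4.48%, loss ≈ 23494 × 4.48/100 ≈ 1053.
Year 2007: gap = -2.0 × (8.32 - 4.81) = -7.02%, loss ≈ 23494 × 7.02/100 ≈ 1649.
Year 2008: gap = -2.0 × (9.14 - 4.81) = -8.66%, loss ≈ 23494 × 8.66/100 ≈ 2035.
Year 2009: gap = -2.0 × (9.25 - 4.81) = -8.88%, loss ≈ 23494 × 8.88/100 ≈ 2086.
Total lost output = 1847 + 1053 + 1649 + 2035 + 2086 = 8670 billion.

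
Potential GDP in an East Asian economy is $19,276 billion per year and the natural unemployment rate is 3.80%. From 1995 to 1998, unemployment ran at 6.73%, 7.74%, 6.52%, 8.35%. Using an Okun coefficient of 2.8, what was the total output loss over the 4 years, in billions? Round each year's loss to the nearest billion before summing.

$7,632 billion

Year 1995: gap = -2.8 × (6.73 - 3.8) = -8.204%, loss ≈ 19276 × 8.204/100 ≈ 1581.
Year 1996: gap = -2.8 × (7.74 - 3.8) = -11.032%, loss ≈ 19276 × 11.032/100 ≈ 2127.
Year 1997: gap = -2.8 × (6.52 - 3.8) = -7.616%, loss ≈ 19276 × 7.616/100 ≈ 1468.
Year 1998: gap = -2.8 × (8.35 - 3.8) = -12.74%, loss ≈ 19276 × 12.74/100 ≈ 2456.
Total lost output = 1581 + 2127 + 1468 + 2456 = 7632 billion.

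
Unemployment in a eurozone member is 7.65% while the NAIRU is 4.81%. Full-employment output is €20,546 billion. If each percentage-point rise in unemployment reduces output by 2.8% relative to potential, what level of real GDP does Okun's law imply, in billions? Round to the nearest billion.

Unemployment gap = 7.65 - 4.81 = 2.84 points, so the output gap is -2.8 × 2.84 = -7.952%.
Actual GDP = 20546 × (1 - 7.952/100) = 20546 × 0.92048 ≈ 18912 billion.

€18,912 billion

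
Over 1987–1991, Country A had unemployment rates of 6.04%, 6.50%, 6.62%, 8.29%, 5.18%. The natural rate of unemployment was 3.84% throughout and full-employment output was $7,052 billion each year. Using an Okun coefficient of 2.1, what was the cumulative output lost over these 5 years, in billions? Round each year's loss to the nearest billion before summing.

$1,989 billion

Year 1987: gap = -2.1 × (6.04 - 3.84) = -4.62%, loss ≈ 7052 × 4.62/100 ≈ 326.
Year 1988: gap = -2.1 × (6.5 - 3.84) = -5.586%, loss ≈ 7052 × 5.586/100 ≈ 394.
Year 1989: gap = -2.1 × (6.62 - 3.84) = -5.838%, loss ≈ 7052 × 5.838/100 ≈ 412.
Year 1990: gap = -2.1 × (8.29 - 3.84) = -9.345%, loss ≈ 7052 × 9.345/100 ≈ 659.
Year 1991: gap = -2.1 × (5.18 - 3.84) = -2.814%, loss ≈ 7052 × 2.814/100 ≈ 198.
Total lost output = 326 + 394 + 412 + 659 + 198 = 1989 billion.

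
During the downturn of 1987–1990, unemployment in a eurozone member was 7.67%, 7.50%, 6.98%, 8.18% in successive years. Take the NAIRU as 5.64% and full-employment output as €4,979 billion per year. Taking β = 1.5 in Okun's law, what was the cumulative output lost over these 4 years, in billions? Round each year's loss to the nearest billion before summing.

€581 billion

Year 1987: gap = -1.5 × (7.67 - 5.64) = -3.045%, loss ≈ 4979 × 3.045/100 ≈ 152.
Year 1988: gap = -1.5 × (7.5 - 5.64) = -2.79%, loss ≈ 4979 × 2.79/100 ≈ 139.
Year 1989: gap = -1.5 × (6.98 - 5.64) = -2.01%, loss ≈ 4979 × 2.01/100 ≈ 100.
Year 1990: gap = -1.5 × (8.18 - 5.64) = -3.81%, loss ≈ 4979 × 3.81/100 ≈ 190.
Total lost output = 152 + 139 + 100 + 190 = 581 billion.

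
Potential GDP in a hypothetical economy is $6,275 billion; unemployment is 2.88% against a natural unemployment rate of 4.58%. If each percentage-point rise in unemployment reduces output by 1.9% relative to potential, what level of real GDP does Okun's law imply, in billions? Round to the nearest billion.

Unemployment gap = 2.88 - 4.58 = -1.7 points, so the output gap is -1.9 × (-1.7) = 3.23%.
Actual GDP = 6275 × (1 + 3.23/100) = 6275 × 1.0323 ≈ 6478 billion.

$6,478 billion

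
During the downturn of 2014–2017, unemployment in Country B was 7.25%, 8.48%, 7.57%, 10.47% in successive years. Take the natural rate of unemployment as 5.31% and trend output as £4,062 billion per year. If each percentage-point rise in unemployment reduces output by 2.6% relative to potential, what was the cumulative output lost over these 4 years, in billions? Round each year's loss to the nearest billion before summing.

£1,324 billion

Year 2014: gap = -2.6 × (7.25 - 5.31) = -5.044%, loss ≈ 4062 × 5.044/100 ≈ 205.
Year 2015: gap = -2.6 × (8.48 - 5.31) = -8.242%, loss ≈ 4062 × 8.242/100 ≈ 335.
Year 2016: gap = -2.6 × (7.57 - 5.31) = -5.876%, loss ≈ 4062 × 5.876/100 ≈ 239.
Year 2017: gap = -2.6 × (10.47 - 5.31) = -13.416%, loss ≈ 4062 × 13.416/100 ≈ 545.
Total lost output = 205 + 335 + 239 + 545 = 1324 billion.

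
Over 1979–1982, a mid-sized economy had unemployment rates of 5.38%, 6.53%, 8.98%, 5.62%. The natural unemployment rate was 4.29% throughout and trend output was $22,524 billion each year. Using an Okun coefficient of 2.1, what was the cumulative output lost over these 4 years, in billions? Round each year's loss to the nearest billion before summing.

$4,423 billion

Year 1979: gap = -2.1 × (5.38 - 4.29) = -2.289%, loss ≈ 22524 × 2.289/100 ≈ 516.
Year 1980: gap = -2.1 × (6.53 - 4.29) = -4.704%, loss ≈ 22524 × 4.704/100 ≈ 1060.
Year 1981: gap = -2.1 × (8.98 - 4.29) = -9.849%, loss ≈ 22524 × 9.849/100 ≈ 2218.
Year 1982: gap = -2.1 × (5.62 - 4.29) = -2.793%, loss ≈ 22524 × 2.793/100 ≈ 629.
Total lost output = 516 + 1060 + 2218 + 629 = 4423 billion.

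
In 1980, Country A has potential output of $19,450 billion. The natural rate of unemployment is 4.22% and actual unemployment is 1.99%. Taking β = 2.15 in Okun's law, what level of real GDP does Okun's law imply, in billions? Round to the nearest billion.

$20,383 billion

Unemployment gap = 1.99 - 4.22 = -2.23 points, so the output gap is -2.15 × (-2.23) = 4.7945%.
Actual GDP = 19450 × (1 + 4.7945/100) = 19450 × 1.047945 ≈ 20383 billion.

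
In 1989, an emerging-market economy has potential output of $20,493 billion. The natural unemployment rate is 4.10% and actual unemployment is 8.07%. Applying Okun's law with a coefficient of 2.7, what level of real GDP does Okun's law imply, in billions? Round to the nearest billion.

Unemployment gap = 8.07 - 4.1 = 3.97 points, so the output gap is -2.7 × 3.97 = -10.719%.
Actual GDP = 20493 × (1 - 10.719/100) = 20493 × 0.89281 ≈ 18296 billion.

$18,296 billion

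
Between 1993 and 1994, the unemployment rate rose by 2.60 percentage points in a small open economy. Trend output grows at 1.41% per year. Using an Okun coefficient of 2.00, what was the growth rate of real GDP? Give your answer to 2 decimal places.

-3.79%

Growth-rate Okun's law: g_Y = g_Y* - β × Δu.
g_Y = 1.41 - 2.00 × (2.60) = 1.41 - 5.2 = -3.79%, i.e. -3.79% to 2 d.p.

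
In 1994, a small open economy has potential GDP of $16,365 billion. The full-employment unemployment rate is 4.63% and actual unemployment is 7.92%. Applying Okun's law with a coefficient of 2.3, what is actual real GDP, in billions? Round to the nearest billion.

Unemployment gap = 7.92 - 4.63 = 3.29 points, so the output gap is -2.3 × 3.29 = -7.567%.
Actual GDP = 16365 × (1 - 7.567/100) = 16365 × 0.92433 ≈ 15127 billion.

$15,127 billion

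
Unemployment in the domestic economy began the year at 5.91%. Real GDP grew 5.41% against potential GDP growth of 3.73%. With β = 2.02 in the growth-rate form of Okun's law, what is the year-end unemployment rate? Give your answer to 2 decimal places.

Growth-rate Okun's law: g_Y = g_Y* - β × Δu, so Δu = (g_Y* - g_Y)/β.
Δu = (3.73 - 5.41)/2.02 = -1.68/2.02 = -0.83 percentage points.
Year-end unemployment = 5.91 - 0.83 = 5.08%.

5.08%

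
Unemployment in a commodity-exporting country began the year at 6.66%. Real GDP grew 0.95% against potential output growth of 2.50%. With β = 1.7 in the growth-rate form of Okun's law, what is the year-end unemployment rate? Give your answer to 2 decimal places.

Growth-rate Okun's law: g_Y = g_Y* - β × Δu, so Δu = (g_Y* - g_Y)/β.
Δu = (2.5 - 0.95)/1.7 = 1.55/1.7 = 0.91 percentage points.
Year-end unemployment = 6.66 + 0.91 = 7.57%.

7.57%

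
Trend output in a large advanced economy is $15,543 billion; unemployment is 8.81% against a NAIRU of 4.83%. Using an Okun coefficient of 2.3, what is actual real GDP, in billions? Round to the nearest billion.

Unemployment gap = 8.81 - 4.83 = 3.98 points, so the output gap is -2.3 × 3.98 = -9.154%.
Actual GDP = 15543 × (1 - 9.154/100) = 15543 × 0.90846 ≈ 14120 billion.

$14,120 billion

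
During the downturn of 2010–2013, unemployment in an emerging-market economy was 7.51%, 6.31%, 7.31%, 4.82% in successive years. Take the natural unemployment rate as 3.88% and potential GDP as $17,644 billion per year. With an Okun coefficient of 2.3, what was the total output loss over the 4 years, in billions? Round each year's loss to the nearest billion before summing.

$4,232 billion

Year 2010: gap = -2.3 × (7.51 - 3.88) = -8.349%, loss ≈ 17644 × 8.349/100 ≈ 1473.
Year 2011: gap = -2.3 × (6.31 - 3.88) = -5.589%, loss ≈ 17644 × 5.589/100 ≈ 986.
Year 2012: gap = -2.3 × (7.31 - 3.88) = -7.889%, loss ≈ 17644 × 7.889/100 ≈ 1392.
Year 2013: gap = -2.3 × (4.82 - 3.88) = -2.162%, loss ≈ 17644 × 2.162/100 ≈ 381.
Total lost output = 1473 + 986 + 1392 + 381 = 4232 billion.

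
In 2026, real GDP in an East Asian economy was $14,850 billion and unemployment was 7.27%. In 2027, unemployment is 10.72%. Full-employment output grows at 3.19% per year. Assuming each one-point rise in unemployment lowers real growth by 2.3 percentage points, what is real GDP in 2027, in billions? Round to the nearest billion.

Δu = 10.72 - 7.27 = 3.45 points.
Okun's law (growth form): g_Y = g_Y* - β × Δu = 3.19 - 2.3 × (3.45) = 3.19 - 7.935 = -4.745%.
Real GDP in the next year = 14850 × (1 - 4.745/100) = 14850 × 0.95255 ≈ 14145 billion.

$14,145 billion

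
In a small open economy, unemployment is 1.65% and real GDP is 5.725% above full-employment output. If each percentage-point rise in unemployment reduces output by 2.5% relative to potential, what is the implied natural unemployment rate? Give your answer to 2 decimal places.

From Okun's law, u - u* = -(output gap)/β = -(5.725)/2.5 = -2.29 points.
So u* = 1.65 + 2.29 = 3.94%.

3.94%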